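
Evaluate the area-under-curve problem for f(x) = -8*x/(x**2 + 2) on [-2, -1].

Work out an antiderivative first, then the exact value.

Antiderivative: F(x) = -4*log(x**2 + 2); value = -4*log(3) + 4*log(6)

The substitution u = x**2 + 2 works: f is exactly (dF/du)*(du/dx) for that inner function.
F(x) = -4*log(x**2 + 2) is an antiderivative of f.
Check: d/dx[-4*log(x**2 + 2)] = -8*x/(x**2 + 2) = f(x).
F(-1) = -4*log(3); F(-2) = -4*log(6).
Integral = F(-1) - F(-2) = -4*log(3) + 4*log(6).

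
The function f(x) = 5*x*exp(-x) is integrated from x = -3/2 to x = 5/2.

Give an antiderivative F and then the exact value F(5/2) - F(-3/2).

f has the shape u'v + uv' for u = -5*x - 5 and v = exp(-x) — it is the derivative of the product u*v.
F(x) = (-5*x - 5)*exp(-x) is an antiderivative of f.
Check: d/dx[(-5*x - 5)*exp(-x)] = 5*x*exp(-x) = f(x).
F(5/2) = -35*exp(-5/2)/2; F(-3/2) = 5*exp(3/2)/2.
Integral = F(5/2) - F(-3/2) = -5*exp(3/2)/2 - 35*exp(-5/2)/2.

Antiderivative: F(x) = (-5*x - 5)*exp(-x); value = -5*exp(3/2)/2 - 35*exp(-5/2)/2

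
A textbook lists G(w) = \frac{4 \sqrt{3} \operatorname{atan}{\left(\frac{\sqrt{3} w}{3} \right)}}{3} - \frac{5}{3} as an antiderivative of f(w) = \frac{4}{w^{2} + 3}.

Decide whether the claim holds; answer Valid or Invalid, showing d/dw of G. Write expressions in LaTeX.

d/dw[G] = \frac{4}{w^{2} + 3}
This equals f(w) exactly, so the claim holds.

Valid - differentiating G returns exactly f.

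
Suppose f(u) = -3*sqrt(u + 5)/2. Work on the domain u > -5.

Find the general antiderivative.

F(u) = -(u + 5)**(3/2) + C

Recover f(u) by differentiating a candidate F(u); any mismatch rules it out.
Check: d/du[-(u + 5)**(3/2)] = -3*sqrt(u + 5)/2 = f(u).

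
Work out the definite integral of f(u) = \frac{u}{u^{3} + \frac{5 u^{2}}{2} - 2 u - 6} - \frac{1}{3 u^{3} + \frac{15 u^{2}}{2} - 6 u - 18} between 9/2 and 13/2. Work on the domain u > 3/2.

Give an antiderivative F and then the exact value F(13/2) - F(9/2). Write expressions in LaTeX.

Antiderivative: F(u) = \frac{2 \log{\left(u - \frac{3}{2} \right)}}{21} - \frac{2 \log{\left(u + 2 \right)}}{21} - \frac{2}{3 u + 6}; value = - \frac{2 \log{\left(\frac{17}{2} \right)}}{21} - \frac{2 \log{\left(3 \right)}}{21} + \frac{16}{663} + \frac{2 \log{\left(5 \right)}}{21} + \frac{2 \log{\left(\frac{13}{2} \right)}}{21}

The denominator factors as 3 \left(u + 2\right)^{2} \left(2 u - 3\right); partial fractions split f into directly integrable pieces: \frac{4}{21 \left(2 u - 3\right)} - \frac{2}{21 \left(u + 2\right)} + \frac{2}{3 \left(u + 2\right)^{2}}.
F(u) = \frac{2 \log{\left(u - \frac{3}{2} \right)}}{21} - \frac{2 \log{\left(u + 2 \right)}}{21} - \frac{2}{3 u + 6} is an antiderivative of f.
Check: d/du[\frac{2 \log{\left(u - \frac{3}{2} \right)}}{21} - \frac{2 \log{\left(u + 2 \right)}}{21} - \frac{2}{3 u + 6}] = \frac{6 u - 2}{6 u^{3} + 15 u^{2} - 12 u - 36}, which equals f(u).
F(13/2) = - \frac{2 \log{\left(\frac{17}{2} \right)}}{21} - \frac{4}{51} + \frac{2 \log{\left(5 \right)}}{21}; F(9/2) = - \frac{2 \log{\left(\frac{13}{2} \right)}}{21} - \frac{4}{39} + \frac{2 \log{\left(3 \right)}}{21}.
Integral = F(13/2) - F(9/2) = - \frac{2 \log{\left(\frac{17}{2} \right)}}{21} - \frac{2 \log{\left(3 \right)}}{21} + \frac{16}{663} + \frac{2 \log{\left(5 \right)}}{21} + \frac{2 \log{\left(\frac{13}{2} \right)}}{21}.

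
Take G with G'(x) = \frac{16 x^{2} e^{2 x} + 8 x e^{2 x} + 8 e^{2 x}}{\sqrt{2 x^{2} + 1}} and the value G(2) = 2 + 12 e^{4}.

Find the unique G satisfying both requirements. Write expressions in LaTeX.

G'(x) has the shape u'v + uv' for u = 4 \sqrt{2 x^{2} + 1} and v = e^{2 x} — it is the derivative of the product u*v.
A general antiderivative is 4 \sqrt{2 x^{2} + 1} e^{2 x} + C.
The condition gives C = 2 + 12 e^{4} - (12 e^{4}) = 2.
So G(x) = 4 \sqrt{2 x^{2} + 1} e^{2 x} + 2.
Check: d/dx[4 \sqrt{2 x^{2} + 1} e^{2 x} + 2] = \frac{16 x^{2} e^{2 x} + 8 x e^{2 x} + 8 e^{2 x}}{\sqrt{2 x^{2} + 1}} = G'(x).

G(x) = 4 \sqrt{2 x^{2} + 1} e^{2 x} + 2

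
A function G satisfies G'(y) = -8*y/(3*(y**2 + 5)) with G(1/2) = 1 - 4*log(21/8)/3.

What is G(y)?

G'(y) matches the chain-rule pattern g'(h)*h' with inner function h(y) = y**2/2 + 5/2; substituting u = h(y) collapses the integral.
A general antiderivative is -4*log(y**2/2 + 5/2)/3 + C.
The condition gives C = 1 - 4*log(21/8)/3 - (-4*log(21/8)/3) = 1.
So G(y) = -(4*log(y**2/2 + 5/2) - 3)/3.
Check: d/dy[-(4*log(y**2/2 + 5/2) - 3)/3] = -8*y/(3*y**2 + 15), which equals G'(y).

G(y) = -(4*log(y**2/2 + 5/2) - 3)/3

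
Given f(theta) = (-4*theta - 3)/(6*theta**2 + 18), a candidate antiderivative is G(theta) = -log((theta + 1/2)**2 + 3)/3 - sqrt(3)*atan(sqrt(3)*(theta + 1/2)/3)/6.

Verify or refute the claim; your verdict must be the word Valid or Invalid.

Invalid: d/dtheta[G] - f = (8*theta**2 + 16*theta - 21)/(24*theta**4 + 24*theta**3 + 150*theta**2 + 72*theta + 234), which is not 0.

d/dtheta[G] = (-8*theta - 10)/(12*theta**2 + 12*theta + 39)
d/dtheta[G] - f(theta) = (8*theta**2 + 16*theta - 21)/(24*theta**4 + 24*theta**3 + 150*theta**2 + 72*theta + 234) != 0.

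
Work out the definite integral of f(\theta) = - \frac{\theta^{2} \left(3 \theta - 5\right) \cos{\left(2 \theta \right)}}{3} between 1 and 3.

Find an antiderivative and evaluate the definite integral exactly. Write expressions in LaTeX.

Recover f(\theta) by differentiating a candidate F(\theta); any mismatch rules it out.
F(\theta) = - \frac{\theta^{3} \sin{\left(2 \theta \right)}}{2} + \frac{5 \theta^{2} \sin{\left(2 \theta \right)}}{6} - \frac{3 \theta^{2} \cos{\left(2 \theta \right)}}{4} + \frac{3 \theta \sin{\left(2 \theta \right)}}{4} + \frac{5 \theta \cos{\left(2 \theta \right)}}{6} - \frac{5 \sin{\left(2 \theta \right)}}{12} + \frac{3 \cos{\left(2 \theta \right)}}{8} is an antiderivative of f.
Check: d/d\theta[- \frac{\theta^{3} \sin{\left(2 \theta \right)}}{2} + \frac{5 \theta^{2} \sin{\left(2 \theta \right)}}{6} - \frac{3 \theta^{2} \cos{\left(2 \theta \right)}}{4} + \frac{3 \theta \sin{\left(2 \theta \right)}}{4} + \frac{5 \theta \cos{\left(2 \theta \right)}}{6} - \frac{5 \sin{\left(2 \theta \right)}}{12} + \frac{3 \cos{\left(2 \theta \right)}}{8}] = - \theta^{3} \cos{\left(2 \theta \right)} + \frac{5 \theta^{2} \cos{\left(2 \theta \right)}}{3}, which equals f(\theta).
F(3) = - \frac{31 \cos{\left(6 \right)}}{8} - \frac{25 \sin{\left(6 \right)}}{6}; F(1) = \frac{11 \cos{\left(2 \right)}}{24} + \frac{2 \sin{\left(2 \right)}}{3}.
Integral = F(3) - F(1) = - \frac{31 \cos{\left(6 \right)}}{8} - \frac{2 \sin{\left(2 \right)}}{3} - \frac{11 \cos{\left(2 \right)}}{24} - \frac{25 \sin{\left(6 \right)}}{6}.

Antiderivative: F(\theta) = - \frac{\theta^{3} \sin{\left(2 \theta \right)}}{2} + \frac{5 \theta^{2} \sin{\left(2 \theta \right)}}{6} - \frac{3 \theta^{2} \cos{\left(2 \theta \right)}}{4} + \frac{3 \theta \sin{\left(2 \theta \right)}}{4} + \frac{5 \theta \cos{\left(2 \theta \right)}}{6} - \frac{5 \sin{\left(2 \theta \right)}}{12} + \frac{3 \cos{\left(2 \theta \right)}}{8}; value = - \frac{31 \cos{\left(6 \right)}}{8} - \frac{2 \sin{\left(2 \right)}}{3} - \frac{11 \cos{\left(2 \right)}}{24} - \frac{25 \sin{\left(6 \right)}}{6}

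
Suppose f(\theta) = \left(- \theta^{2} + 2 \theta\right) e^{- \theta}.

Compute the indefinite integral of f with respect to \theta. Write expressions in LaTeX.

F(\theta) = \theta^{2} e^{- \theta} + C

f has the shape u'v + uv' for u = \theta^{2} and v = e^{- \theta} — it is the derivative of the product u*v.
Check: d/d\theta[\theta^{2} e^{- \theta}] = \left(- \theta^{2} + 2 \theta\right) e^{- \theta} = f(\theta).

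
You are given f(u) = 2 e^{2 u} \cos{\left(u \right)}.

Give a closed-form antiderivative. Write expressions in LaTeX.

An antiderivative is F(u) = \frac{2 \left(\sin{\left(u \right)} + 2 \cos{\left(u \right)}\right) e^{2 u}}{5}.

Recover f(u) by differentiating a candidate F(u); any mismatch rules it out.
Check: d/du[\frac{2 \left(\sin{\left(u \right)} + 2 \cos{\left(u \right)}\right) e^{2 u}}{5}] = 2 e^{2 u} \cos{\left(u \right)} = f(u).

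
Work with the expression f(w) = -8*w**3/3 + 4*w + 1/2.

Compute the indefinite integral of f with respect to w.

F(w) = (-4*w**4 + 12*w**2 + 3*w + 18)/6 + C

Integrate term by term and add the pieces.
Check: d/dw[(-4*w**4 + 12*w**2 + 3*w + 18)/6] = -8*w**3/3 + 4*w + 1/2 = f(w).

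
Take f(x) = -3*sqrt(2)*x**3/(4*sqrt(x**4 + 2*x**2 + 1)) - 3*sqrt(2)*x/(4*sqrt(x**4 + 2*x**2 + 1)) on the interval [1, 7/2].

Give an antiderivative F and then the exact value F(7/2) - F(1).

Antiderivative: F(x) = -3*sqrt(2)*sqrt(x**4 + 2*x**2 + 1)/8; value = -135*sqrt(2)/32

The substitution u = x**4/2 + x**2 + 1/2 works: f is exactly (dF/du)*(du/dx) for that inner function.
F(x) = -3*sqrt(2)*sqrt(x**4 + 2*x**2 + 1)/8 is an antiderivative of f.
Check: d/dx[-3*sqrt(2)*sqrt(x**4 + 2*x**2 + 1)/8] = (-3*sqrt(2)*x**3 - 3*sqrt(2)*x)/(4*sqrt(x**4 + 2*x**2 + 1)), which equals f(x).
F(7/2) = -159*sqrt(2)/32; F(1) = -3*sqrt(2)/4.
Integral = F(7/2) - F(1) = -135*sqrt(2)/32.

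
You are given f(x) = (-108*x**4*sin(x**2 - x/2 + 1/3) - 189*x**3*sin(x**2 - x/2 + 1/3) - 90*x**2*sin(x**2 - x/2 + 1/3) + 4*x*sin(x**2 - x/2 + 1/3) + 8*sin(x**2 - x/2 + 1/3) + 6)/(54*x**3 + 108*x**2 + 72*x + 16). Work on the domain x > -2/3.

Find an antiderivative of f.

Recover f(x) by differentiating a candidate F(x); any mismatch rules it out.
Check: d/dx[(2*(3*x + 2)**2*cos(x**2 - x/2 + 1/3) - 1)/(2*(3*x + 2)**2)] = (-108*x**4*sin(x**2 - x/2 + 1/3) - 189*x**3*sin(x**2 - x/2 + 1/3) - 90*x**2*sin(x**2 - x/2 + 1/3) + 4*x*sin(x**2 - x/2 + 1/3) + 8*sin(x**2 - x/2 + 1/3) + 6)/(54*x**3 + 108*x**2 + 72*x + 16) = f(x).

An antiderivative is F(x) = (2*(3*x + 2)**2*cos(x**2 - x/2 + 1/3) - 1)/(2*(3*x + 2)**2).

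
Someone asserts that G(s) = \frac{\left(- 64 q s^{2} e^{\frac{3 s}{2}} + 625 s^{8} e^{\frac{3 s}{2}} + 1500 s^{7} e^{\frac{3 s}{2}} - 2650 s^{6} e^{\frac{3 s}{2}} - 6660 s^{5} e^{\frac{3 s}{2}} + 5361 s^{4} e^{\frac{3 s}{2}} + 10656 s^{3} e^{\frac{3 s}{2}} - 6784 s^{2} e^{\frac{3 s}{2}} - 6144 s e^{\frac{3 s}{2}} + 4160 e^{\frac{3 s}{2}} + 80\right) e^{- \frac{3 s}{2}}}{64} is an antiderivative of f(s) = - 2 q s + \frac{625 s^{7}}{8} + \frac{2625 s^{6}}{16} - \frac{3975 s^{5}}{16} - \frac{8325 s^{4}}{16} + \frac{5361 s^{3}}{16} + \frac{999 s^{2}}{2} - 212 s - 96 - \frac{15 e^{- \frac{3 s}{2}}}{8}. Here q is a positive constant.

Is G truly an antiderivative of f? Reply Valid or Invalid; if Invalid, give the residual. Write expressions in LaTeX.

d/ds[G] = \frac{\left(- 32 q s e^{\frac{3 s}{2}} + 1250 s^{7} e^{\frac{3 s}{2}} + 2625 s^{6} e^{\frac{3 s}{2}} - 3975 s^{5} e^{\frac{3 s}{2}} - 8325 s^{4} e^{\frac{3 s}{2}} + 5361 s^{3} e^{\frac{3 s}{2}} + 7992 s^{2} e^{\frac{3 s}{2}} - 3392 s e^{\frac{3 s}{2}} - 1536 e^{\frac{3 s}{2}} - 30\right) e^{- \frac{3 s}{2}}}{16}
This equals f(s) exactly, so the claim holds.

Valid - differentiating G returns exactly f.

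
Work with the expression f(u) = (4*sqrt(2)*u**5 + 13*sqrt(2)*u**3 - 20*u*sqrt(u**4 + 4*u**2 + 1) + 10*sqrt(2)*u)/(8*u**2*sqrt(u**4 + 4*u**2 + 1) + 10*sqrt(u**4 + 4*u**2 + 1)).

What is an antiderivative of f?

Any candidate F(u) must reproduce f(u) exactly when differentiated.
Check: d/du[(sqrt(2)*sqrt(u**4 + 4*u**2 + 1) - 5*log(4*u**2 + 5))/4] = (4*sqrt(2)*u**5 + 13*sqrt(2)*u**3 - 20*u*sqrt(u**4 + 4*u**2 + 1) + 10*sqrt(2)*u)/(8*u**2*sqrt(u**4 + 4*u**2 + 1) + 10*sqrt(u**4 + 4*u**2 + 1)) = f(u).

An antiderivative is F(u) = (sqrt(2)*sqrt(u**4 + 4*u**2 + 1) - 5*log(4*u**2 + 5))/4.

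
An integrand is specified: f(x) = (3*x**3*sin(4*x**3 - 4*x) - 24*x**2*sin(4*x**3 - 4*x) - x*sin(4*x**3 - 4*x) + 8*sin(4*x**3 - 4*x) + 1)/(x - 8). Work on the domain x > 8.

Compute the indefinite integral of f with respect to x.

Since d/dx undoes antidifferentiation here, F'(x) = f(x) is required of F(x).
Check: d/dx[log(x/2 - 4) - cos(4*x**3 - 4*x)/4] = (3*x**3*sin(4*x**3 - 4*x) - 24*x**2*sin(4*x**3 - 4*x) - x*sin(4*x**3 - 4*x) + 8*sin(4*x**3 - 4*x) + 1)/(x - 8) = f(x).

F(x) = log(x/2 - 4) - cos(4*x**3 - 4*x)/4 + C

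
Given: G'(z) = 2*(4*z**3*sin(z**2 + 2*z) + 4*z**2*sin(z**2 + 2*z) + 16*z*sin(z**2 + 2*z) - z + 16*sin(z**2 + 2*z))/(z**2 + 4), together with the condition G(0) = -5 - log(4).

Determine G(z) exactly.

A first test for any G(z): its z-derivative must equal the given G'(z).
A general antiderivative is -log(z**2 + 4) - 4*cos(z**2 + 2*z) + C.
The condition gives C = -5 - log(4) - (-4 - log(4)) = -1.
So G(z) = -log(z**2 + 4) - 4*cos(z**2 + 2*z) - 1.
Check: d/dz[-log(z**2 + 4) - 4*cos(z**2 + 2*z) - 1] = (8*z**3*sin(z**2 + 2*z) + 8*z**2*sin(z**2 + 2*z) + 32*z*sin(z**2 + 2*z) - 2*z + 32*sin(z**2 + 2*z))/(z**2 + 4), which equals G'(z).

G(z) = -log(z**2 + 4) - 4*cos(z**2 + 2*z) - 1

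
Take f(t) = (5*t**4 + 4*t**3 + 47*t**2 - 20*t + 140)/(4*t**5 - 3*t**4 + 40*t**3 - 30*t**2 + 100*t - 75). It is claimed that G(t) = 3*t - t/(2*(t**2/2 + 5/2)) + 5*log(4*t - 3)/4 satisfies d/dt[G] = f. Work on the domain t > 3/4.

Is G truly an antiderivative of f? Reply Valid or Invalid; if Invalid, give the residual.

Invalid: d/dt[G] - f = 3, which is not 0.

d/dt[G] = (12*t**5 - 4*t**4 + 124*t**3 - 43*t**2 + 280*t - 85)/(4*t**5 - 3*t**4 + 40*t**3 - 30*t**2 + 100*t - 75)
d/dt[G] - f(t) = 3 != 0.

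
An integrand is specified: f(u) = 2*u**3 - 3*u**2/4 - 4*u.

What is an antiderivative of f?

Integrate term by term and add the pieces.
Check: d/du[u**4/2 - u**3/4 - 2*u**2] = 2*u**3 - 3*u**2/4 - 4*u = f(u).

An antiderivative is F(u) = u**4/2 - u**3/4 - 2*u**2.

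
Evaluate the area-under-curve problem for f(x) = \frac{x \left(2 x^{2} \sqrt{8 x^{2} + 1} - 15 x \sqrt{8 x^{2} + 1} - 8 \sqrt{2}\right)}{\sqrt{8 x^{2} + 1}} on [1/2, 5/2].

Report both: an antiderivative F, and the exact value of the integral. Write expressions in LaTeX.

Antiderivative: F(x) = \frac{\sqrt{2} \left(\sqrt{2} x^{4} - 10 \sqrt{2} x^{3} - 4 \sqrt{8 x^{2} + 1} + 3 \sqrt{2}\right)}{4}; value = -58 - \sqrt{102} + \sqrt{6}

Check any antiderivative F(x) by computing F'(x) and comparing it with f(x).
F(x) = \frac{\sqrt{2} \left(\sqrt{2} x^{4} - 10 \sqrt{2} x^{3} - 4 \sqrt{8 x^{2} + 1} + 3 \sqrt{2}\right)}{4} is an antiderivative of f.
Check: d/dx[\frac{\sqrt{2} \left(\sqrt{2} x^{4} - 10 \sqrt{2} x^{3} - 4 \sqrt{8 x^{2} + 1} + 3 \sqrt{2}\right)}{4}] = \frac{2 x^{3} \sqrt{8 x^{2} + 1} - 15 x^{2} \sqrt{8 x^{2} + 1} - 8 \sqrt{2} x}{\sqrt{8 x^{2} + 1}}, which equals f(x).
F(5/2) = - \frac{1827}{32} - \sqrt{102}; F(1/2) = \frac{29}{32} - \sqrt{6}.
Integral = F(5/2) - F(1/2) = -58 - \sqrt{102} + \sqrt{6}.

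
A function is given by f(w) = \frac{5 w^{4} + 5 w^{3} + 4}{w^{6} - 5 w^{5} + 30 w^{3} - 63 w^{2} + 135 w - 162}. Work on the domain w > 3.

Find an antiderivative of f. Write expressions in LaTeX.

An antiderivative is F(w) = \frac{- 24325 \left(w - 3\right) \log{\left(w - 3 \right)} + 26784 \left(w - 3\right) \log{\left(w - 2 \right)} - 959 \left(w - 3\right) \log{\left(w + 3 \right)} - 750 \left(w - 3\right) \log{\left(w^{2} + 3 \right)} - 930 \sqrt{3} \left(w - 3\right) \operatorname{atan}{\left(\frac{\sqrt{3} w}{3} \right)} - 57120}{7560 \left(w - 3\right)}.

The denominator factors as \left(w - 3\right)^{2} \left(w - 2\right) \left(w + 3\right) \left(w^{2} + 3\right); partial fractions split f into directly integrable pieces: - \frac{50 w + 93}{252 \left(w^{2} + 3\right)} - \frac{137}{1080 \left(w + 3\right)} + \frac{124}{35 \left(w - 2\right)} - \frac{695}{216 \left(w - 3\right)} + \frac{68}{9 \left(w - 3\right)^{2}}.
Check: d/dw[\frac{- 24325 \left(w - 3\right) \log{\left(w - 3 \right)} + 26784 \left(w - 3\right) \log{\left(w - 2 \right)} - 959 \left(w - 3\right) \log{\left(w + 3 \right)} - 750 \left(w - 3\right) \log{\left(w^{2} + 3 \right)} - 930 \sqrt{3} \left(w - 3\right) \operatorname{atan}{\left(\frac{\sqrt{3} w}{3} \right)} - 57120}{7560 \left(w - 3\right)}] = \frac{5 w^{4} + 5 w^{3} + 4}{w^{6} - 5 w^{5} + 30 w^{3} - 63 w^{2} + 135 w - 162} = f(w).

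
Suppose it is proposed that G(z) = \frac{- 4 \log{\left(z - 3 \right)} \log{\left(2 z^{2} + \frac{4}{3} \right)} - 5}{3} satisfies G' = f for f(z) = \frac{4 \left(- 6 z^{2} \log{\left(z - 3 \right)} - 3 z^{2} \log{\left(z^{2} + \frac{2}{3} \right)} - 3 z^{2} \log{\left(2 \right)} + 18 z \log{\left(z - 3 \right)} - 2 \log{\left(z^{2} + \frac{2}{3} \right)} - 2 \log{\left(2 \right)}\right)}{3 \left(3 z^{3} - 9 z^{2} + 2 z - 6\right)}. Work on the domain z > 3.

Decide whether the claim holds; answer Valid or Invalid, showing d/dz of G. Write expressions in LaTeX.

d/dz[G] = \frac{- 24 z^{2} \log{\left(z - 3 \right)} - 12 z^{2} \log{\left(z^{2} + \frac{2}{3} \right)} - 12 z^{2} \log{\left(2 \right)} + 72 z \log{\left(z - 3 \right)} - 8 \log{\left(z^{2} + \frac{2}{3} \right)} - 8 \log{\left(2 \right)}}{9 z^{3} - 27 z^{2} + 6 z - 18}
This equals f(z) exactly, so the claim holds.

Valid - the claim checks out under differentiation.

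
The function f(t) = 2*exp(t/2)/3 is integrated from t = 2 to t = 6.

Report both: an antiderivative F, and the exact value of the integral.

Differentiate the proposed F(t) back; it has to land on f(t) exactly.
F(t) = 4*exp(t/2)/3 is an antiderivative of f.
Check: d/dt[4*exp(t/2)/3] = 2*exp(t/2)/3 = f(t).
F(6) = 4*exp(3)/3; F(2) = 4*exp(1)/3.
Integral = F(6) - F(2) = -4*exp(1)/3 + 4*exp(3)/3.

Antiderivative: F(t) = 4*exp(t/2)/3; value = -4*exp(1)/3 + 4*exp(3)/3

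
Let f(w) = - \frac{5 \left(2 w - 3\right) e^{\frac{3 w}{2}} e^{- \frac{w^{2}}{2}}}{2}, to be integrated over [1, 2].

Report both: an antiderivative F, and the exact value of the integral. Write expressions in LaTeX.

f matches the chain-rule pattern g'(h)*h' with inner function h(w) = - \frac{w^{2}}{2} + \frac{3 w}{2}; substituting u = h(w) collapses the integral.
F(w) = 5 e^{- \frac{w^{2}}{2} + \frac{3 w}{2}} is an antiderivative of f.
Check: d/dw[5 e^{- \frac{w^{2}}{2} + \frac{3 w}{2}}] = - 5 w e^{\frac{3 w}{2}} e^{- \frac{w^{2}}{2}} + \frac{15 e^{\frac{3 w}{2}} e^{- \frac{w^{2}}{2}}}{2}, which equals f(w).
F(2) = 5 e; F(1) = 5 e.
Integral = F(2) - F(1) = 0.

Antiderivative: F(w) = 5 e^{- \frac{w^{2}}{2} + \frac{3 w}{2}}; value = 0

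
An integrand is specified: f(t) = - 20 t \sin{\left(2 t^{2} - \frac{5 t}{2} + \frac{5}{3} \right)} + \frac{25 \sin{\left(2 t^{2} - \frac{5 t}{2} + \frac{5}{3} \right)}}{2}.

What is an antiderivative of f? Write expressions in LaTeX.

The substitution u = 2 t^{2} - \frac{5 t}{2} + \frac{5}{3} works: f is exactly (dF/du)*(du/dt) for that inner function.
Check: d/dt[5 \cos{\left(2 t^{2} - \frac{5 t}{2} + \frac{5}{3} \right)}] = - 20 t \sin{\left(2 t^{2} - \frac{5 t}{2} + \frac{5}{3} \right)} + \frac{25 \sin{\left(2 t^{2} - \frac{5 t}{2} + \frac{5}{3} \right)}}{2} = f(t).

An antiderivative is F(t) = 5 \cos{\left(2 t^{2} - \frac{5 t}{2} + \frac{5}{3} \right)}.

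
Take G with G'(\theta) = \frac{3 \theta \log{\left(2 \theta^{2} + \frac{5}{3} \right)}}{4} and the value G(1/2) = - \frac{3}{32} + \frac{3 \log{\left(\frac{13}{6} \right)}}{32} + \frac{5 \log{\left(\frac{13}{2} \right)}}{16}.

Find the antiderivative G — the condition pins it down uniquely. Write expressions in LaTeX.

Since d/d\theta undoes antidifferentiation here, G(\theta) must give back the stated G'(\theta).
A general antiderivative is \frac{3 \theta^{2} \log{\left(2 \theta^{2} + \frac{5}{3} \right)}}{8} - \frac{3 \theta^{2}}{8} + \frac{5 \log{\left(6 \theta^{2} + 5 \right)}}{16} + C.
The condition gives C = - \frac{3}{32} + \frac{3 \log{\left(\frac{13}{6} \right)}}{32} + \frac{5 \log{\left(\frac{13}{2} \right)}}{16} - (- \frac{3}{32} + \frac{3 \log{\left(\frac{13}{6} \right)}}{32} + \frac{5 \log{\left(\frac{13}{2} \right)}}{16}) = 0.
So G(\theta) = \frac{3 \theta^{2} \log{\left(2 \theta^{2} + \frac{5}{3} \right)}}{8} - \frac{3 \theta^{2}}{8} + \frac{5 \log{\left(6 \theta^{2} + 5 \right)}}{16}.
Check: d/d\theta[\frac{3 \theta^{2} \log{\left(2 \theta^{2} + \frac{5}{3} \right)}}{8} - \frac{3 \theta^{2}}{8} + \frac{5 \log{\left(6 \theta^{2} + 5 \right)}}{16}] = \frac{3 \theta \log{\left(2 \theta^{2} + \frac{5}{3} \right)}}{4} = G'(\theta).

G(\theta) = \frac{3 \theta^{2} \log{\left(2 \theta^{2} + \frac{5}{3} \right)}}{8} - \frac{3 \theta^{2}}{8} + \frac{5 \log{\left(6 \theta^{2} + 5 \right)}}{16}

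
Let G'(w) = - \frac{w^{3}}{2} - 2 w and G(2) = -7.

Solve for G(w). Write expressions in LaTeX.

Integrate term by term and add the pieces.
A general antiderivative is - \frac{w^{4}}{8} - w^{2} + C.
The condition gives C = -7 - (-6) = -1.
So G(w) = - \frac{w^{4} + 8 w^{2} + 8}{8}.
Check: d/dw[- \frac{w^{4} + 8 w^{2} + 8}{8}] = - \frac{w^{3}}{2} - 2 w = G'(w).

G(w) = - \frac{w^{4} + 8 w^{2} + 8}{8}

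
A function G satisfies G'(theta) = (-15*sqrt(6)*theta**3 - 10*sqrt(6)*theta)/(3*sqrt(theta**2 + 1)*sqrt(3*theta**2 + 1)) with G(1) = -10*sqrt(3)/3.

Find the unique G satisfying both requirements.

G(theta) = -5*sqrt(theta**2 + 1/3)*sqrt(2*theta**2 + 2)/2

Recognize the product-rule pattern: G'(theta) = u'v + uv' with u = -5*sqrt(2*theta**2 + 2)/2, v = sqrt(theta**2 + 1/3), so integration by parts undoes it.
A general antiderivative is -5*sqrt(theta**2 + 1/3)*sqrt(2*theta**2 + 2)/2 + C.
The condition gives C = -10*sqrt(3)/3 - (-10*sqrt(3)/3) = 0.
So G(theta) = -5*sqrt(theta**2 + 1/3)*sqrt(2*theta**2 + 2)/2.
Check: d/dtheta[-5*sqrt(theta**2 + 1/3)*sqrt(2*theta**2 + 2)/2] = sqrt(3)*(-15*sqrt(2)*theta**3 - 10*sqrt(2)*theta)/(3*sqrt(theta**2 + 1)*sqrt(3*theta**2 + 1)), which equals G'(theta).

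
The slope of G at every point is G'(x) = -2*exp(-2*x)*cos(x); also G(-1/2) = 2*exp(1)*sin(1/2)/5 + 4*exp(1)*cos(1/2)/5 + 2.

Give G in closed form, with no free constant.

G(x) = 2*(5*exp(2*x) - sin(x) + 2*cos(x))*exp(-2*x)/5

For G(x) to be correct, d/dx[G] must agree with the stated G'(x) identically.
A general antiderivative is -2*exp(-2*x)*sin(x)/5 + 4*exp(-2*x)*cos(x)/5 + C.
The condition gives C = 2*exp(1)*sin(1/2)/5 + 4*exp(1)*cos(1/2)/5 + 2 - (2*exp(1)*sin(1/2)/5 + 4*exp(1)*cos(1/2)/5) = 2.
So G(x) = 2*(5*exp(2*x) - sin(x) + 2*cos(x))*exp(-2*x)/5.
Check: d/dx[2*(5*exp(2*x) - sin(x) + 2*cos(x))*exp(-2*x)/5] = -2*exp(-2*x)*cos(x) = G'(x).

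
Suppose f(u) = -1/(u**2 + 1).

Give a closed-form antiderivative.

An antiderivative is F(u) = -atan(u).

Since d/du undoes antidifferentiation here, F'(u) = f(u) is required of F(u).
Check: d/du[-atan(u)] = -1/(u**2 + 1) = f(u).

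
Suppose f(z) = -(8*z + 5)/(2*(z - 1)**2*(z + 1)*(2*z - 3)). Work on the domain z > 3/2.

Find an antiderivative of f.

An antiderivative is F(z) = -34*log(z - 3/2)/5 + 55*log(z - 1)/8 - 3*log(z + 1)/40 - 13/(4*z - 4).

The denominator factors as 2*(z - 1)**2*(z + 1)*(2*z - 3); partial fractions split f into directly integrable pieces: -68/(5*(2*z - 3)) - 3/(40*(z + 1)) + 55/(8*(z - 1)) + 13/(4*(z - 1)**2).
Check: d/dz[-34*log(z - 3/2)/5 + 55*log(z - 1)/8 - 3*log(z + 1)/40 - 13/(4*z - 4)] = (-8*z - 5)/(4*z**4 - 10*z**3 + 2*z**2 + 10*z - 6), which equals f(z).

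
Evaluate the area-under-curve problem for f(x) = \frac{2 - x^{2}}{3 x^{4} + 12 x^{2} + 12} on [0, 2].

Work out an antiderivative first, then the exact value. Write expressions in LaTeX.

Recognize the product-rule pattern: f = u'v + uv' with u = x, v = \frac{1}{3 x^{2} + 6}, so integration by parts undoes it.
F(x) = \frac{x}{3 \left(x^{2} + 2\right)} is an antiderivative of f.
Check: d/dx[\frac{x}{3 \left(x^{2} + 2\right)}] = \frac{2 - x^{2}}{3 x^{4} + 12 x^{2} + 12} = f(x).
F(2) = \frac{1}{9}; F(0) = 0.
Integral = F(2) - F(0) = \frac{1}{9}.

Antiderivative: F(x) = \frac{x}{3 \left(x^{2} + 2\right)}; value = \frac{1}{9}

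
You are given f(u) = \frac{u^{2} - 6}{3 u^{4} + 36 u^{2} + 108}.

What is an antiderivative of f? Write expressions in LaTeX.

f has the shape v'r + vr' for v = - \frac{u}{3} and r = \frac{1}{u^{2} + 6} — it is the derivative of the product v*r.
Check: d/du[- \frac{u}{3 u^{2} + 18}] = \frac{u^{2} - 6}{3 u^{4} + 36 u^{2} + 108} = f(u).

An antiderivative is F(u) = - \frac{u}{3 u^{2} + 18}.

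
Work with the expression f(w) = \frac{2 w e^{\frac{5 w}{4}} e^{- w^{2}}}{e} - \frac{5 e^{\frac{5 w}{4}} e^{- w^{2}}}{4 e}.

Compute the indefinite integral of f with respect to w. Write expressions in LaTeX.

The substitution u = - w^{2} + \frac{5 w}{4} - 1 works: f is exactly (dF/du)*(du/dw) for that inner function.
Check: d/dw[- e^{- w^{2} + \frac{5 w}{4} - 1}] = \frac{\left(8 w - 5\right) e^{\frac{5 w}{4}} e^{- w^{2}}}{4 e}, which equals f(w).

F(w) = - e^{- w^{2} + \frac{5 w}{4} - 1} + C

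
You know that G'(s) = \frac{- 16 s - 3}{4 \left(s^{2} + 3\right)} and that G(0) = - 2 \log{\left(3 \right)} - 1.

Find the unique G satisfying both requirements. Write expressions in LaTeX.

G(s) = \frac{- 8 \log{\left(s^{2} + 3 \right)} - \sqrt{3} \operatorname{atan}{\left(\frac{\sqrt{3} s}{3} \right)} - 4}{4}

Recover the given G'(s) by differentiating a candidate G(s); any mismatch rules it out.
A general antiderivative is - 2 \log{\left(s^{2} + 3 \right)} - \frac{\sqrt{3} \operatorname{atan}{\left(\frac{\sqrt{3} s}{3} \right)}}{4} + C.
The condition gives C = - 2 \log{\left(3 \right)} - 1 - (- 2 \log{\left(3 \right)}) = -1.
So G(s) = \frac{- 8 \log{\left(s^{2} + 3 \right)} - \sqrt{3} \operatorname{atan}{\left(\frac{\sqrt{3} s}{3} \right)} - 4}{4}.
Check: d/ds[\frac{- 8 \log{\left(s^{2} + 3 \right)} - \sqrt{3} \operatorname{atan}{\left(\frac{\sqrt{3} s}{3} \right)} - 4}{4}] = \frac{- 16 s - 3}{4 s^{2} + 12}, which equals G'(s).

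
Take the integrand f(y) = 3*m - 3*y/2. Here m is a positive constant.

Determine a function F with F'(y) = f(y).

An antiderivative is F(y) = 3*m*y - 3*y**2/4.

Recover f(y) by differentiating a candidate F(y); any mismatch rules it out.
Check: d/dy[3*m*y - 3*y**2/4] = 3*m - 3*y/2 = f(y).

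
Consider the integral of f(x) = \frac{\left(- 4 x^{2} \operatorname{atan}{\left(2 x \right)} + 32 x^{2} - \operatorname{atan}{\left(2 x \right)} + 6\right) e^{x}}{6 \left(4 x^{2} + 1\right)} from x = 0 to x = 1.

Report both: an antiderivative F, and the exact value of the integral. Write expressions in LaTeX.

For F(x) to be correct the identity F'(x) - f(x) = 0 must hold.
F(x) = - \frac{\left(\operatorname{atan}{\left(2 x \right)} - 8\right) e^{x}}{6} is an antiderivative of f.
Check: d/dx[- \frac{\left(\operatorname{atan}{\left(2 x \right)} - 8\right) e^{x}}{6}] = \frac{- 4 x^{2} e^{x} \operatorname{atan}{\left(2 x \right)} + 32 x^{2} e^{x} - e^{x} \operatorname{atan}{\left(2 x \right)} + 6 e^{x}}{24 x^{2} + 6}, which equals f(x).
F(1) = - \frac{e \operatorname{atan}{\left(2 \right)}}{6} + \frac{4 e}{3}; F(0) = \frac{4}{3}.
Integral = F(1) - F(0) = - \frac{4}{3} - \frac{e \operatorname{atan}{\left(2 \right)}}{6} + \frac{4 e}{3}.

Antiderivative: F(x) = - \frac{\left(\operatorname{atan}{\left(2 x \right)} - 8\right) e^{x}}{6}; value = - \frac{4}{3} - \frac{e \operatorname{atan}{\left(2 \right)}}{6} + \frac{4 e}{3}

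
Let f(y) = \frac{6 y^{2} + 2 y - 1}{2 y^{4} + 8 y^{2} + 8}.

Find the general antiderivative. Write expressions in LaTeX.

Differentiate the proposed F(y) back; it has to land on f(y) exactly.
Check: d/dy[\frac{- 13 y - 4}{8 y^{2} + 16} + \frac{11 \sqrt{2} \operatorname{atan}{\left(\frac{\sqrt{2} y}{2} \right)}}{16}] = \frac{6 y^{2} + 2 y - 1}{2 y^{4} + 8 y^{2} + 8} = f(y).

F(y) = \frac{- 13 y - 4}{8 y^{2} + 16} + \frac{11 \sqrt{2} \operatorname{atan}{\left(\frac{\sqrt{2} y}{2} \right)}}{16} + C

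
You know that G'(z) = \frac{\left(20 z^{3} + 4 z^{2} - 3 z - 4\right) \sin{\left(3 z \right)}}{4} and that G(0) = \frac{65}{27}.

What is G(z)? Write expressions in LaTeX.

Any candidate G(z) must reproduce the stated G'(z) exactly.
A general antiderivative is - \frac{5 z^{3} \cos{\left(3 z \right)}}{3} + \frac{5 z^{2} \sin{\left(3 z \right)}}{3} - \frac{z^{2} \cos{\left(3 z \right)}}{3} + \frac{2 z \sin{\left(3 z \right)}}{9} + \frac{49 z \cos{\left(3 z \right)}}{36} - \frac{49 \sin{\left(3 z \right)}}{108} + \frac{11 \cos{\left(3 z \right)}}{27} + C.
The condition gives C = \frac{65}{27} - (\frac{11}{27}) = 2.
So G(z) = - \frac{5 z^{3} \cos{\left(3 z \right)}}{3} + \frac{5 z^{2} \sin{\left(3 z \right)}}{3} - \frac{z^{2} \cos{\left(3 z \right)}}{3} + \frac{2 z \sin{\left(3 z \right)}}{9} + \frac{49 z \cos{\left(3 z \right)}}{36} - \frac{49 \sin{\left(3 z \right)}}{108} + \frac{11 \cos{\left(3 z \right)}}{27} + 2.
Check: d/dz[- \frac{5 z^{3} \cos{\left(3 z \right)}}{3} + \frac{5 z^{2} \sin{\left(3 z \right)}}{3} - \frac{z^{2} \cos{\left(3 z \right)}}{3} + \frac{2 z \sin{\left(3 z \right)}}{9} + \frac{49 z \cos{\left(3 z \right)}}{36} - \frac{49 \sin{\left(3 z \right)}}{108} + \frac{11 \cos{\left(3 z \right)}}{27} + 2] = 5 z^{3} \sin{\left(3 z \right)} + z^{2} \sin{\left(3 z \right)} - \frac{3 z \sin{\left(3 z \right)}}{4} - \sin{\left(3 z \right)}, which equals G'(z).

G(z) = - \frac{5 z^{3} \cos{\left(3 z \right)}}{3} + \frac{5 z^{2} \sin{\left(3 z \right)}}{3} - \frac{z^{2} \cos{\left(3 z \right)}}{3} + \frac{2 z \sin{\left(3 z \right)}}{9} + \frac{49 z \cos{\left(3 z \right)}}{36} - \frac{49 \sin{\left(3 z \right)}}{108} + \frac{11 \cos{\left(3 z \right)}}{27} + 2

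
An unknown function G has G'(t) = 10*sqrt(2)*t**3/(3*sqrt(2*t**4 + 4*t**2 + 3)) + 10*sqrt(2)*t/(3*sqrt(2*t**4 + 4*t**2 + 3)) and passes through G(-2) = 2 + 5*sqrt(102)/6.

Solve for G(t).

G'(t) matches the chain-rule pattern g'(h)*h' with inner function h(t) = t**4 + 2*t**2 + 3/2; substituting u = h(t) collapses the integral.
A general antiderivative is 5*sqrt(t**4 + 2*t**2 + 3/2)/3 + C.
The condition gives C = 2 + 5*sqrt(102)/6 - (5*sqrt(102)/6) = 2.
So G(t) = sqrt(2)*(5*sqrt(2*t**4 + 4*t**2 + 3) + 6*sqrt(2))/6.
Check: d/dt[sqrt(2)*(5*sqrt(2*t**4 + 4*t**2 + 3) + 6*sqrt(2))/6] = (10*sqrt(2)*t**3 + 10*sqrt(2)*t)/(3*sqrt(2*t**4 + 4*t**2 + 3)), which equals G'(t).

G(t) = sqrt(2)*(5*sqrt(2*t**4 + 4*t**2 + 3) + 6*sqrt(2))/6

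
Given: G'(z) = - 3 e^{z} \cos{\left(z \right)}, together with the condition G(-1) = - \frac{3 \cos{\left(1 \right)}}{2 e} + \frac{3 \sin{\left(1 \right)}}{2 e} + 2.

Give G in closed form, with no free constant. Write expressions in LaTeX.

A first test for any G(z): its z-derivative must equal the given G'(z).
A general antiderivative is - \frac{3 e^{z} \sin{\left(z \right)}}{2} - \frac{3 e^{z} \cos{\left(z \right)}}{2} + C.
The condition gives C = - \frac{3 \cos{\left(1 \right)}}{2 e} + \frac{3 \sin{\left(1 \right)}}{2 e} + 2 - (- \frac{3 \cos{\left(1 \right)}}{2 e} + \frac{3 \sin{\left(1 \right)}}{2 e}) = 2.
So G(z) = \frac{- 3 e^{z} \sin{\left(z \right)} - 3 e^{z} \cos{\left(z \right)} + 4}{2}.
Check: d/dz[\frac{- 3 e^{z} \sin{\left(z \right)} - 3 e^{z} \cos{\left(z \right)} + 4}{2}] = - 3 e^{z} \cos{\left(z \right)} = G'(z).

G(z) = \frac{- 3 e^{z} \sin{\left(z \right)} - 3 e^{z} \cos{\left(z \right)} + 4}{2}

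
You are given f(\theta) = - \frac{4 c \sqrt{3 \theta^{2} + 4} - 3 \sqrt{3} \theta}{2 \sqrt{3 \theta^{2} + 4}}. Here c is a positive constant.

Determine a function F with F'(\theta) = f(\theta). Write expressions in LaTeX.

An antiderivative is F(\theta) = \frac{\sqrt{3} \left(- 4 \sqrt{3} c \theta + 3 \sqrt{3 \theta^{2} + 4}\right)}{6}.

For F(\theta) to be correct the identity F'(\theta) - f(\theta) = 0 must hold.
Check: d/d\theta[\frac{\sqrt{3} \left(- 4 \sqrt{3} c \theta + 3 \sqrt{3 \theta^{2} + 4}\right)}{6}] = \frac{- 4 c \sqrt{3 \theta^{2} + 4} + 3 \sqrt{3} \theta}{2 \sqrt{3 \theta^{2} + 4}}, which equals f(\theta).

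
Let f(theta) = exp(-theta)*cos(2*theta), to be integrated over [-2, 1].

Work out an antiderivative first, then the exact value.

Antiderivative: F(theta) = (2*sin(2*theta) - cos(2*theta))*exp(-theta)/5; value = 2*exp(2)*sin(4)/5 + exp(2)*cos(4)/5 - exp(-1)*cos(2)/5 + 2*exp(-1)*sin(2)/5

Recover f(theta) by differentiating a candidate F(theta); any mismatch rules it out.
F(theta) = (2*sin(2*theta) - cos(2*theta))*exp(-theta)/5 is an antiderivative of f.
Check: d/dtheta[(2*sin(2*theta) - cos(2*theta))*exp(-theta)/5] = exp(-theta)*cos(2*theta) = f(theta).
F(1) = -exp(-1)*cos(2)/5 + 2*exp(-1)*sin(2)/5; F(-2) = -exp(2)*cos(4)/5 - 2*exp(2)*sin(4)/5.
Integral = F(1) - F(-2) = 2*exp(2)*sin(4)/5 + exp(2)*cos(4)/5 - exp(-1)*cos(2)/5 + 2*exp(-1)*sin(2)/5.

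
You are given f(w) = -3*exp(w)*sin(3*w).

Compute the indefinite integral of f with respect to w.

F(w) = 3*(-sin(3*w) + 3*cos(3*w))*exp(w)/10 + C

Whatever form F(w) takes, F'(w) = f(w) is non-negotiable.
Check: d/dw[3*(-sin(3*w) + 3*cos(3*w))*exp(w)/10] = -3*exp(w)*sin(3*w) = f(w).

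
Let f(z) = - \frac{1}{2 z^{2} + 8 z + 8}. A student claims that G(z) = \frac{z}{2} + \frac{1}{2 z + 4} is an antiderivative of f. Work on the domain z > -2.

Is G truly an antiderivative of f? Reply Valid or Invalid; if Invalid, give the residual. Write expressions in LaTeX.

Invalid: d/dz[G] - f = \frac{1}{2}, which is not 0.

d/dz[G] = \frac{z^{2} + 4 z + 3}{2 z^{2} + 8 z + 8}
d/dz[G] - f(z) = \frac{1}{2} != 0.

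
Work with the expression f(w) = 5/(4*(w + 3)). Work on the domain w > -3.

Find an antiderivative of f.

For F(w) to be correct the identity F'(w) - f(w) = 0 must hold.
Check: d/dw[5*log(w + 3)/4] = 5/(4*w + 12), which equals f(w).

An antiderivative is F(w) = 5*log(w + 3)/4.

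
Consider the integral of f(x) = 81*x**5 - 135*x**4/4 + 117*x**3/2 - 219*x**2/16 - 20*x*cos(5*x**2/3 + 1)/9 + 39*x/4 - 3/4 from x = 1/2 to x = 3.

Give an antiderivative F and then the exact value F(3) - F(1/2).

The integrand splits into summands that can be handled one at a time.
F(x) = 27*x**6/2 - 27*x**5/4 + 117*x**4/8 - 73*x**3/16 + 39*x**2/8 - 3*x/4 - 2*sin(5*x**2/3 + 1)/3 is an antiderivative of f.
Check: d/dx[27*x**6/2 - 27*x**5/4 + 117*x**4/8 - 73*x**3/16 + 39*x**2/8 - 3*x/4 - 2*sin(5*x**2/3 + 1)/3] = 81*x**5 - 135*x**4/4 + 117*x**3/2 - 219*x**2/16 - 20*x*cos(5*x**2/3 + 1)/9 + 39*x/4 - 3/4 = f(x).
F(3) = 148869/16 - 2*sin(16)/3; F(1/2) = 19/16 - 2*sin(17/12)/3.
Integral = F(3) - F(1/2) = -2*sin(16)/3 + 2*sin(17/12)/3 + 74425/8.

Antiderivative: F(x) = 27*x**6/2 - 27*x**5/4 + 117*x**4/8 - 73*x**3/16 + 39*x**2/8 - 3*x/4 - 2*sin(5*x**2/3 + 1)/3; value = -2*sin(16)/3 + 2*sin(17/12)/3 + 74425/8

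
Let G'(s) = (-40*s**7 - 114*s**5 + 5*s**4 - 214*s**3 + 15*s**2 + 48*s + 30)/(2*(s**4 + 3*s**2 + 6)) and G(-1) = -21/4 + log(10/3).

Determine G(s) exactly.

Check a candidate G(s) by differentiating: d/ds[G] must match the given G'(s).
A general antiderivative is -5*s**4 + 3*s**2/2 + 5*s/2 + log(s**4/3 + s**2 + 2) - 1/4 + C.
The condition gives C = -21/4 + log(10/3) - (-25/4 + log(10/3)) = 1.
So G(s) = -5*s**4 + 3*s**2/2 + 5*s/2 + log(s**4/3 + s**2 + 2) + 3/4.
Check: d/ds[-5*s**4 + 3*s**2/2 + 5*s/2 + log(s**4/3 + s**2 + 2) + 3/4] = (-40*s**7 - 114*s**5 + 5*s**4 - 214*s**3 + 15*s**2 + 48*s + 30)/(2*s**4 + 6*s**2 + 12), which equals G'(s).

G(s) = -5*s**4 + 3*s**2/2 + 5*s/2 + log(s**4/3 + s**2 + 2) + 3/4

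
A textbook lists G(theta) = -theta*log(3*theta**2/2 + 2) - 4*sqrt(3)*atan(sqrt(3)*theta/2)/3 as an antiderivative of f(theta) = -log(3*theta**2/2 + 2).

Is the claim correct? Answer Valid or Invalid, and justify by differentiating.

Invalid: d/dtheta[G] - f = -2, which is not 0.

d/dtheta[G] = -log(3*theta**2/2 + 2) - 2
d/dtheta[G] - f(theta) = -2 != 0.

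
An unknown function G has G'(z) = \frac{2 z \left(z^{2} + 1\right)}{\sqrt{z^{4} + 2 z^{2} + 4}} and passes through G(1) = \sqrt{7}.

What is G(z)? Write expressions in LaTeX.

G(z) = \sqrt{z^{4} + 2 z^{2} + 4}

G'(z) matches the chain-rule pattern g'(h)*h' with inner function h(z) = z^{4} + 2 z^{2} + 4; substituting u = h(z) collapses the integral.
A general antiderivative is \sqrt{z^{4} + 2 z^{2} + 4} + C.
The condition gives C = \sqrt{7} - (\sqrt{7}) = 0.
So G(z) = \sqrt{z^{4} + 2 z^{2} + 4}.
Check: d/dz[\sqrt{z^{4} + 2 z^{2} + 4}] = \frac{2 z^{3} + 2 z}{\sqrt{z^{4} + 2 z^{2} + 4}}, which equals G'(z).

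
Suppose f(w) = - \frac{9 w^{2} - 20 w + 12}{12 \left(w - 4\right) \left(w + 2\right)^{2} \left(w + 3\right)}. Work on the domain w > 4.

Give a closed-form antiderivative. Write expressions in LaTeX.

An antiderivative is F(w) = \frac{- 19 \left(w + 2\right) \log{\left(w - 4 \right)} - 1358 \left(w + 2\right) \log{\left(w + 2 \right)} + 1377 \left(w + 2\right) \log{\left(w + 3 \right)} - 924}{756 \left(w + 2\right)}.

Factor the denominator (12 \left(w - 4\right) \left(w + 2\right)^{2} \left(w + 3\right)) and decompose: f = \frac{51}{28 \left(w + 3\right)} - \frac{97}{54 \left(w + 2\right)} + \frac{11}{9 \left(w + 2\right)^{2}} - \frac{19}{756 \left(w - 4\right)}; each piece integrates to a log, atan, or power term.
Check: d/dw[\frac{- 19 \left(w + 2\right) \log{\left(w - 4 \right)} - 1358 \left(w + 2\right) \log{\left(w + 2 \right)} + 1377 \left(w + 2\right) \log{\left(w + 3 \right)} - 924}{756 \left(w + 2\right)}] = \frac{- 9 w^{2} + 20 w - 12}{12 w^{4} + 36 w^{3} - 144 w^{2} - 624 w - 576}, which equals f(w).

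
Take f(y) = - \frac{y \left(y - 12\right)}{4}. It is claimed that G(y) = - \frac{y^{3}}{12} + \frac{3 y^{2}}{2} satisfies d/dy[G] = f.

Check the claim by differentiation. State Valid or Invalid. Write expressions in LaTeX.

Valid: G'(y) = f(y).

d/dy[G] = - \frac{y^{2}}{4} + 3 y
This equals f(y) exactly, so the claim holds.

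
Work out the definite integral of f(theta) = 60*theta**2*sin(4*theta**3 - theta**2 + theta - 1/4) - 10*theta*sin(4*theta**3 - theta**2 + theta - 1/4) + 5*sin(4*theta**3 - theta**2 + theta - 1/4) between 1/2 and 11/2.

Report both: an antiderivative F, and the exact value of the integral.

Antiderivative: F(theta) = -5*cos(4*theta**3 - theta**2 + theta - 1/4); value = -5*cos(1281/2) + 5*cos(1/2)

f matches the chain-rule pattern g'(h)*h' with inner function h(theta) = 4*theta**3 - theta**2 + theta - 1/4; substituting u = h(theta) collapses the integral.
F(theta) = -5*cos(4*theta**3 - theta**2 + theta - 1/4) is an antiderivative of f.
Check: d/dtheta[-5*cos(4*theta**3 - theta**2 + theta - 1/4)] = 60*theta**2*sin(4*theta**3 - theta**2 + theta - 1/4) - 10*theta*sin(4*theta**3 - theta**2 + theta - 1/4) + 5*sin(4*theta**3 - theta**2 + theta - 1/4) = f(theta).
F(11/2) = -5*cos(1281/2); F(1/2) = -5*cos(1/2).
Integral = F(11/2) - F(1/2) = -5*cos(1281/2) + 5*cos(1/2).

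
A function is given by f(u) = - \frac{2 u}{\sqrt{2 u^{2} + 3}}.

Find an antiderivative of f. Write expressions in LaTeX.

An antiderivative is F(u) = - \sqrt{2 u^{2} + 3}.

The substitution w = 2 u^{2} + 3 works: f is exactly (dF/dw)*(dw/du) for that inner function.
Check: d/du[- \sqrt{2 u^{2} + 3}] = - \frac{2 u}{\sqrt{2 u^{2} + 3}} = f(u).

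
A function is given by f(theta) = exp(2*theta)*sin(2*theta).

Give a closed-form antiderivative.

For F(theta) to be correct the identity F'(theta) - f(theta) = 0 must hold.
Check: d/dtheta[exp(2*theta)*sin(2*theta)/4 - exp(2*theta)*cos(2*theta)/4] = exp(2*theta)*sin(2*theta) = f(theta).

An antiderivative is F(theta) = exp(2*theta)*sin(2*theta)/4 - exp(2*theta)*cos(2*theta)/4.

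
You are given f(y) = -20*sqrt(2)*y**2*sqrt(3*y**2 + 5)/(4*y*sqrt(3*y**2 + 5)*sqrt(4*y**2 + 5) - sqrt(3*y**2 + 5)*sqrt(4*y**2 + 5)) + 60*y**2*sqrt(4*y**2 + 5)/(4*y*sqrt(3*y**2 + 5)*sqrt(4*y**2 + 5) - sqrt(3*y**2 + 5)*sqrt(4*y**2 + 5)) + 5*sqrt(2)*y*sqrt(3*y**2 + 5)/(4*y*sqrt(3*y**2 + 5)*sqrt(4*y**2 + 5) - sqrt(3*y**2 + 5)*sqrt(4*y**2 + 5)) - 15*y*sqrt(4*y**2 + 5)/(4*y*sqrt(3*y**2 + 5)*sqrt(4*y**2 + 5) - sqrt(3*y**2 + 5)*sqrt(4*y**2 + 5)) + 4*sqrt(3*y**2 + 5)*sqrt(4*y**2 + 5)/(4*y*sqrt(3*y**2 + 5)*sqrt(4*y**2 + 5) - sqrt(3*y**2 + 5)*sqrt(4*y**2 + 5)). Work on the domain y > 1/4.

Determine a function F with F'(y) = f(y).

Integrate term by term and add the pieces.
Check: d/dy[(20*sqrt(3*y**2 + 5) - 5*sqrt(2)*sqrt(4*y**2 + 5) + 4*log(4*y - 1))/4] = (-20*sqrt(2)*y**2*sqrt(3*y**2 + 5) + 60*y**2*sqrt(4*y**2 + 5) + 5*sqrt(2)*y*sqrt(3*y**2 + 5) - 15*y*sqrt(4*y**2 + 5) + 4*sqrt(3*y**2 + 5)*sqrt(4*y**2 + 5))/(4*y*sqrt(3*y**2 + 5)*sqrt(4*y**2 + 5) - sqrt(3*y**2 + 5)*sqrt(4*y**2 + 5)), which equals f(y).

An antiderivative is F(y) = (20*sqrt(3*y**2 + 5) - 5*sqrt(2)*sqrt(4*y**2 + 5) + 4*log(4*y - 1))/4.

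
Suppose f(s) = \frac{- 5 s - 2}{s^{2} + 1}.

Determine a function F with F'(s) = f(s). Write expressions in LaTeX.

Differentiate the proposed F(s) back; it has to land on f(s) exactly.
Check: d/ds[- \frac{5 \log{\left(s^{2} + 1 \right)}}{2} - 2 \operatorname{atan}{\left(s \right)}] = \frac{- 5 s - 2}{s^{2} + 1} = f(s).

An antiderivative is F(s) = - \frac{5 \log{\left(s^{2} + 1 \right)}}{2} - 2 \operatorname{atan}{\left(s \right)}.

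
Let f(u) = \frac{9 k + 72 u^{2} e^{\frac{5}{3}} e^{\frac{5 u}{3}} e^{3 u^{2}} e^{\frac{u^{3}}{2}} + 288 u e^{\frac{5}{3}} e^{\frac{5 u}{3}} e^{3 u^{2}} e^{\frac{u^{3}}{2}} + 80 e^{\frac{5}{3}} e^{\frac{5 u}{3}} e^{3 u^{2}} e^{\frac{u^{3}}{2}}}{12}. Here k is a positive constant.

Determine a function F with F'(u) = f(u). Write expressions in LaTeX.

An antiderivative is F(u) = \frac{3 k u + 16 e^{\frac{5}{3}} e^{\frac{5 u}{3}} e^{3 u^{2}} e^{\frac{u^{3}}{2}}}{4}.

An antiderivative F(u) passes only if d/du[F] lands on f(u) exactly.
Check: d/du[\frac{3 k u + 16 e^{\frac{5}{3}} e^{\frac{5 u}{3}} e^{3 u^{2}} e^{\frac{u^{3}}{2}}}{4}] = \frac{3 k}{4} + 6 u^{2} e^{\frac{5}{3}} e^{\frac{5 u}{3}} e^{3 u^{2}} e^{\frac{u^{3}}{2}} + 24 u e^{\frac{5}{3}} e^{\frac{5 u}{3}} e^{3 u^{2}} e^{\frac{u^{3}}{2}} + \frac{20 e^{\frac{5}{3}} e^{\frac{5 u}{3}} e^{3 u^{2}} e^{\frac{u^{3}}{2}}}{3}, which equals f(u).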